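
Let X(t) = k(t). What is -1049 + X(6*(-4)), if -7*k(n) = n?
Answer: -7319/7 ≈ -1045.6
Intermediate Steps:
k(n) = -n/7
X(t) = -t/7
-1049 + X(6*(-4)) = -1049 - 6*(-4)/7 = -1049 - ⅐*(-24) = -1049 + 24/7 = -7319/7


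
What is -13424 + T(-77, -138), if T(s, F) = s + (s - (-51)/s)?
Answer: -1045557/77 ≈ -13579.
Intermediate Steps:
T(s, F) = 2*s + 51/s (T(s, F) = s + (s + 51/s) = 2*s + 51/s)
-13424 + T(-77, -138) = -13424 + (2*(-77) + 51/(-77)) = -13424 + (-154 + 51*(-1/77)) = -13424 + (-154 - 51/77) = -13424 - 11909/77 = -1045557/77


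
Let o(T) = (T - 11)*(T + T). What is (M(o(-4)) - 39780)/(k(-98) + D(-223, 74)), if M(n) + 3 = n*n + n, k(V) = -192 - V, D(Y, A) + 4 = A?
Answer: 8421/8 ≈ 1052.6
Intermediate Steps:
D(Y, A) = -4 + A
o(T) = 2*T*(-11 + T) (o(T) = (-11 + T)*(2*T) = 2*T*(-11 + T))
M(n) = -3 + n + n² (M(n) = -3 + (n*n + n) = -3 + (n² + n) = -3 + (n + n²) = -3 + n + n²)
(M(o(-4)) - 39780)/(k(-98) + D(-223, 74)) = ((-3 + 2*(-4)*(-11 - 4) + (2*(-4)*(-11 - 4))²) - 39780)/((-192 - 1*(-98)) + (-4 + 74)) = ((-3 + 2*(-4)*(-15) + (2*(-4)*(-15))²) - 39780)/((-192 + 98) + 70) = ((-3 + 120 + 120²) - 39780)/(-94 + 70) = ((-3 + 120 + 14400) - 39780)/(-24) = (14517 - 39780)*(-1/24) = -25263*(-1/24) = 8421/8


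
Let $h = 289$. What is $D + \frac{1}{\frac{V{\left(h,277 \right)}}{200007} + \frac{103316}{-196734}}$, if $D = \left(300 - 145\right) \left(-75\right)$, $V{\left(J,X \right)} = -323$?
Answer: $- \frac{40166027849148}{3454578049} \approx -11627.0$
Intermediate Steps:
$D = -11625$ ($D = 155 \left(-75\right) = -11625$)
$D + \frac{1}{\frac{V{\left(h,277 \right)}}{200007} + \frac{103316}{-196734}} = -11625 + \frac{1}{- \frac{323}{200007} + \frac{103316}{-196734}} = -11625 + \frac{1}{\left(-323\right) \frac{1}{200007} + 103316 \left(- \frac{1}{196734}\right)} = -11625 + \frac{1}{- \frac{323}{200007} - \frac{51658}{98367}} = -11625 + \frac{1}{- \frac{3454578049}{6558029523}} = -11625 - \frac{6558029523}{3454578049} = - \frac{40166027849148}{3454578049}$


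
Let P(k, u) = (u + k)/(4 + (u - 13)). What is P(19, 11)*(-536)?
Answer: -8040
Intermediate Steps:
P(k, u) = (k + u)/(-9 + u) (P(k, u) = (k + u)/(4 + (-13 + u)) = (k + u)/(-9 + u))
P(19, 11)*(-536) = ((19 + 11)/(-9 + 11))*(-536) = (30/2)*(-536) = ((½)*30)*(-536) = 15*(-536) = -8040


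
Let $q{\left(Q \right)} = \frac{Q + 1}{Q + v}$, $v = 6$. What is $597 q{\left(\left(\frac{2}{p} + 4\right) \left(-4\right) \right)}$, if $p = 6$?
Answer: $\frac{29253}{34} \approx 860.38$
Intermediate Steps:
$q{\left(Q \right)} = \frac{1 + Q}{6 + Q}$ ($q{\left(Q \right)} = \frac{Q + 1}{Q + 6} = \frac{1 + Q}{6 + Q}$)
$597 q{\left(\left(\frac{2}{p} + 4\right) \left(-4\right) \right)} = 597 \frac{1 + \left(\frac{2}{6} + 4\right) \left(-4\right)}{6 + \left(\frac{2}{6} + 4\right) \left(-4\right)} = 597 \frac{1 + \left(2 \cdot \frac{1}{6} + 4\right) \left(-4\right)}{6 + \left(2 \cdot \frac{1}{6} + 4\right) \left(-4\right)} = 597 \frac{1 + \left(\frac{1}{3} + 4\right) \left(-4\right)}{6 + \left(\frac{1}{3} + 4\right) \left(-4\right)} = 597 \frac{1 + \frac{13}{3} \left(-4\right)}{6 + \frac{13}{3} \left(-4\right)} = 597 \frac{1 - \frac{52}{3}}{6 - \frac{52}{3}} = 597 \frac{1}{- \frac{34}{3}} \left(- \frac{49}{3}\right) = 597 \left(\left(- \frac{3}{34}\right) \left(- \frac{49}{3}\right)\right) = 597 \cdot \frac{49}{34} = \frac{29253}{34}$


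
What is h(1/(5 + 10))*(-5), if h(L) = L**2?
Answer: -1/45 ≈ -0.022222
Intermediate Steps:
h(1/(5 + 10))*(-5) = (1/(5 + 10))**2*(-5) = (1/15)**2*(-5) = (1/225)*(-5) = -1/45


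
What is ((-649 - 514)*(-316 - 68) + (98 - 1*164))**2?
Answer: 199385468676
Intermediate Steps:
((-649 - 514)*(-316 - 68) + (98 - 1*164))**2 = (-1163*(-384) + (98 - 164))**2 = (446592 - 66)**2 = 446526**2 = 199385468676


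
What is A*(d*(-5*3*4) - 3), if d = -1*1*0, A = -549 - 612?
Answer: 3483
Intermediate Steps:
A = -1161
d = 0 (d = -1*0 = 0)
A*(d*(-5*3*4) - 3) = -1161*(0*(-5*3*4) - 3) = -1161*(0*(-15*4) - 3) = -1161*(0*(-60) - 3) = -1161*(0 - 3) = -1161*(-3) = 3483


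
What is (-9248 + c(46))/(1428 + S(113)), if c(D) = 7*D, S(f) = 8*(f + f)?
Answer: -4463/1618 ≈ -2.7583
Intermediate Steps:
S(f) = 16*f (S(f) = 8*(2*f) = 16*f)
(-9248 + c(46))/(1428 + S(113)) = (-9248 + 7*46)/(1428 + 16*113) = (-9248 + 322)/(1428 + 1808) = -8926/3236 = -8926*1/3236 = -4463/1618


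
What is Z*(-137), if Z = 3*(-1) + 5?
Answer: -274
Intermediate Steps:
Z = 2 (Z = -3 + 5 = 2)
Z*(-137) = 2*(-137) = -274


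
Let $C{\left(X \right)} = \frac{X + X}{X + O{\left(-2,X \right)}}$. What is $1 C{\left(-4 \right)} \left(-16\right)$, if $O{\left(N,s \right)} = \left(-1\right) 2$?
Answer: $- \frac{64}{3} \approx -21.333$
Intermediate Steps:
$O{\left(N,s \right)} = -2$
$C{\left(X \right)} = \frac{2 X}{-2 + X}$ ($C{\left(X \right)} = \frac{X + X}{X - 2} = \frac{2 X}{-2 + X}$)
$1 C{\left(-4 \right)} \left(-16\right) = 1 \cdot 2 \left(-4\right) \frac{1}{-2 - 4} \left(-16\right) = 1 \cdot 2 \left(-4\right) \frac{1}{-6} \left(-16\right) = 1 \cdot 2 \left(-4\right) \left(- \frac{1}{6}\right) \left(-16\right) = 1 \cdot \frac{4}{3} \left(-16\right) = \frac{4}{3} \left(-16\right) = - \frac{64}{3}$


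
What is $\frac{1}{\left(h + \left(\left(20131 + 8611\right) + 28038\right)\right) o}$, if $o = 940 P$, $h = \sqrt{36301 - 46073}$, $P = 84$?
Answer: $\frac{2839}{12728265823056} - \frac{i \sqrt{2443}}{127282658230560} \approx 2.2305 \cdot 10^{-10} - 3.8832 \cdot 10^{-13} i$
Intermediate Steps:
$h = 2 i \sqrt{2443}$ ($h = \sqrt{36301 - 46073} = \sqrt{-9772} = 2 i \sqrt{2443} \approx 98.853 i$)
$o = 78960$ ($o = 940 \cdot 84 = 78960$)
$\frac{1}{\left(h + \left(\left(20131 + 8611\right) + 28038\right)\right) o} = \frac{1}{\left(2 i \sqrt{2443} + \left(\left(20131 + 8611\right) + 28038\right)\right) 78960} = \frac{1}{2 i \sqrt{2443} + \left(28742 + 28038\right)} \frac{1}{78960} = \frac{1}{2 i \sqrt{2443} + 56780} \cdot \frac{1}{78960} = \frac{1}{56780 + 2 i \sqrt{2443}} \cdot \frac{1}{78960} = \frac{1}{78960 \left(56780 + 2 i \sqrt{2443}\right)}$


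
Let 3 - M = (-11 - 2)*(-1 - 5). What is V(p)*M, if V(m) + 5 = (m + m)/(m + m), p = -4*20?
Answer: 300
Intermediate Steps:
p = -80
V(m) = -4 (V(m) = -5 + (m + m)/(m + m) = -5 + (2*m)/((2*m)) = -5 + (2*m)*(1/(2*m)) = -5 + 1 = -4)
M = -75 (M = 3 - (-11 - 2)*(-1 - 5) = 3 - (-13)*(-6) = 3 - 1*78 = 3 - 78 = -75)
V(p)*M = -4*(-75) = 300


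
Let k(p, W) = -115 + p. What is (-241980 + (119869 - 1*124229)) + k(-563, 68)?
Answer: -247018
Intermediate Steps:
(-241980 + (119869 - 1*124229)) + k(-563, 68) = (-241980 + (119869 - 1*124229)) + (-115 - 563) = (-241980 + (119869 - 124229)) - 678 = (-241980 - 4360) - 678 = -246340 - 678 = -247018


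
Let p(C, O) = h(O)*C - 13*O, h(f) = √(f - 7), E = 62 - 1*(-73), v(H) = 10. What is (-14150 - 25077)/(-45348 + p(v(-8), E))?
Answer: 1847709381/2218679809 + 3138160*√2/2218679809 ≈ 0.83480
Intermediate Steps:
E = 135 (E = 62 + 73 = 135)
h(f) = √(-7 + f)
p(C, O) = -13*O + C*√(-7 + O) (p(C, O) = √(-7 + O)*C - 13*O = C*√(-7 + O) - 13*O = -13*O + C*√(-7 + O))
(-14150 - 25077)/(-45348 + p(v(-8), E)) = (-14150 - 25077)/(-45348 + (-13*135 + 10*√(-7 + 135))) = -39227/(-45348 + (-1755 + 10*√128)) = -39227/(-45348 + (-1755 + 10*(8*√2))) = -39227/(-45348 + (-1755 + 80*√2)) = -39227/(-47103 + 80*√2)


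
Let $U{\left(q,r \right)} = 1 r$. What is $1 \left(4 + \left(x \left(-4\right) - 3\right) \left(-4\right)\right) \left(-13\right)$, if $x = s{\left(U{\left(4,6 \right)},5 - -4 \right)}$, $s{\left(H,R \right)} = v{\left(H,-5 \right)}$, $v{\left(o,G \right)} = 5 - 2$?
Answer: $-832$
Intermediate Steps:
$U{\left(q,r \right)} = r$
$v{\left(o,G \right)} = 3$
$s{\left(H,R \right)} = 3$
$x = 3$
$1 \left(4 + \left(x \left(-4\right) - 3\right) \left(-4\right)\right) \left(-13\right) = 1 \left(4 + \left(3 \left(-4\right) - 3\right) \left(-4\right)\right) \left(-13\right) = 1 \left(4 + \left(-12 - 3\right) \left(-4\right)\right) \left(-13\right) = 1 \left(4 - -60\right) \left(-13\right) = 1 \left(4 + 60\right) \left(-13\right) = 1 \cdot 64 \left(-13\right) = 64 \left(-13\right) = -832$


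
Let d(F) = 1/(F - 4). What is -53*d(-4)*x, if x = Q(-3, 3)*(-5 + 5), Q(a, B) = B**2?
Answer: 0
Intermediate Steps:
d(F) = 1/(-4 + F)
x = 0 (x = 3**2*(-5 + 5) = 9*0 = 0)
-53*d(-4)*x = -53*0/(-4 - 4) = -53*0/(-8) = -(-53)*0/8 = -53*0 = 0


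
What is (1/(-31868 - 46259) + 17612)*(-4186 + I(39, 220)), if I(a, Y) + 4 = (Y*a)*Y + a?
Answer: 2591574449161627/78127 ≈ 3.3171e+10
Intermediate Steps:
I(a, Y) = -4 + a + a*Y² (I(a, Y) = -4 + ((Y*a)*Y + a) = -4 + (a*Y² + a) = -4 + (a + a*Y²) = -4 + a + a*Y²)
(1/(-31868 - 46259) + 17612)*(-4186 + I(39, 220)) = (1/(-31868 - 46259) + 17612)*(-4186 + (-4 + 39 + 39*220²)) = (1/(-78127) + 17612)*(-4186 + (-4 + 39 + 39*48400)) = (-1/78127 + 17612)*(-4186 + (-4 + 39 + 1887600)) = 1375972723*(-4186 + 1887635)/78127 = (1375972723/78127)*1883449 = 2591574449161627/78127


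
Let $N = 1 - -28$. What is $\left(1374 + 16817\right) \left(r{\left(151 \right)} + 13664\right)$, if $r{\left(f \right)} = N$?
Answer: $249089363$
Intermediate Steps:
$N = 29$ ($N = 1 + 28 = 29$)
$r{\left(f \right)} = 29$
$\left(1374 + 16817\right) \left(r{\left(151 \right)} + 13664\right) = \left(1374 + 16817\right) \left(29 + 13664\right) = 18191 \cdot 13693 = 249089363$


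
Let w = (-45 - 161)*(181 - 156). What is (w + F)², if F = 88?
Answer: 25623844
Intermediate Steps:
w = -5150 (w = -206*25 = -5150)
(w + F)² = (-5150 + 88)² = (-5062)² = 25623844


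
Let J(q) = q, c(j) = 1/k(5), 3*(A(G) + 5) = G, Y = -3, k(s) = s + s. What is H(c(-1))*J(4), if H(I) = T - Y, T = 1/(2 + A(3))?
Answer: 10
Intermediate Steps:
k(s) = 2*s
A(G) = -5 + G/3
T = -1/2 (T = 1/(2 + (-5 + (1/3)*3)) = 1/(2 + (-5 + 1)) = 1/(2 - 4) = 1/(-2) = -1/2 ≈ -0.50000)
c(j) = 1/10 (c(j) = 1/(2*5) = 1/10)
H(I) = 5/2 (H(I) = -1/2 - 1*(-3) = -1/2 + 3 = 5/2)
H(c(-1))*J(4) = (5/2)*4 = 10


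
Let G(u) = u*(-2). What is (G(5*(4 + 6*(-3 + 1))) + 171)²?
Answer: 63001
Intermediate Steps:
G(u) = -2*u
(G(5*(4 + 6*(-3 + 1))) + 171)² = (-10*(4 + 6*(-3 + 1)) + 171)² = (-10*(4 + 6*(-2)) + 171)² = (-10*(4 - 12) + 171)² = (-10*(-8) + 171)² = (-2*(-40) + 171)² = (80 + 171)² = 251² = 63001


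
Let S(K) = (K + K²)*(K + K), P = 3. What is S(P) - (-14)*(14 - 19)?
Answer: 2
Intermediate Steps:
S(K) = 2*K*(K + K²) (S(K) = (K + K²)*(2*K) = 2*K*(K + K²))
S(P) - (-14)*(14 - 19) = 2*3²*(1 + 3) - (-14)*(14 - 19) = 2*9*4 - (-14)*(-5) = 72 - 1*70 = 72 - 70 = 2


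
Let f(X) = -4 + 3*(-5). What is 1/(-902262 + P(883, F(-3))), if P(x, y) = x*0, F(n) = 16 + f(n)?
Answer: -1/902262 ≈ -1.1083e-6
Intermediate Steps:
f(X) = -19 (f(X) = -4 - 15 = -19)
F(n) = -3 (F(n) = 16 - 19 = -3)
P(x, y) = 0
1/(-902262 + P(883, F(-3))) = 1/(-902262 + 0) = 1/(-902262) = -1/902262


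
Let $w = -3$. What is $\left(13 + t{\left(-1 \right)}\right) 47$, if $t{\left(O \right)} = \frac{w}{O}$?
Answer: $752$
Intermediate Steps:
$t{\left(O \right)} = - \frac{3}{O}$
$\left(13 + t{\left(-1 \right)}\right) 47 = \left(13 - \frac{3}{-1}\right) 47 = \left(13 - -3\right) 47 = \left(13 + 3\right) 47 = 16 \cdot 47 = 752$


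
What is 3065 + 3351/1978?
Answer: 6065921/1978 ≈ 3066.7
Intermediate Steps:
3065 + 3351/1978 = 6065921/1978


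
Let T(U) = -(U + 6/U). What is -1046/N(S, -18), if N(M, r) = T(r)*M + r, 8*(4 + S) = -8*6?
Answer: 1569/302 ≈ 5.1954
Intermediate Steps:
T(U) = -U - 6/U
S = -10 (S = -4 + (-8*6)/8 = -4 + (⅛)*(-48) = -4 - 6 = -10)
N(M, r) = r + M*(-r - 6/r) (N(M, r) = (-r - 6/r)*M + r = M*(-r - 6/r) + r = r + M*(-r - 6/r))
-1046/N(S, -18) = -1046/(-18 - 1*(-10)*(-18) - 6*(-10)/(-18)) = -1046/(-18 - 180 - 6*(-10)*(-1/18)) = -1046/(-18 - 180 - 10/3) = -1046/(-604/3) = -1046*(-3/604) = 1569/302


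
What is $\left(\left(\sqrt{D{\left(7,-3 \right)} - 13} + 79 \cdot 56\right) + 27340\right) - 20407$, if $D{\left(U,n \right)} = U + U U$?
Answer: $11357 + \sqrt{43} \approx 11364.0$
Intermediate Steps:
$D{\left(U,n \right)} = U + U^{2}$
$\left(\left(\sqrt{D{\left(7,-3 \right)} - 13} + 79 \cdot 56\right) + 27340\right) - 20407 = \left(\left(\sqrt{7 \left(1 + 7\right) - 13} + 79 \cdot 56\right) + 27340\right) - 20407 = \left(\left(\sqrt{7 \cdot 8 - 13} + 4424\right) + 27340\right) - 20407 = \left(\left(\sqrt{56 - 13} + 4424\right) + 27340\right) - 20407 = \left(\left(\sqrt{43} + 4424\right) + 27340\right) - 20407 = \left(\left(4424 + \sqrt{43}\right) + 27340\right) - 20407 = \left(31764 + \sqrt{43}\right) - 20407 = 11357 + \sqrt{43}$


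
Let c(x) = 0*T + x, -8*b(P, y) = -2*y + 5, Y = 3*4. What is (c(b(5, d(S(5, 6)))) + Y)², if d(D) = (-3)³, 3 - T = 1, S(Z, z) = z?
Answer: 1369/64 ≈ 21.391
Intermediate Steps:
T = 2 (T = 3 - 1*1 = 3 - 1 = 2)
d(D) = -27
Y = 12
b(P, y) = -5/8 + y/4 (b(P, y) = -(-2*y + 5)/8 = -(5 - 2*y)/8 = -5/8 + y/4)
c(x) = x (c(x) = 0*2 + x = 0 + x = x)
(c(b(5, d(S(5, 6)))) + Y)² = ((-5/8 + (¼)*(-27)) + 12)² = ((-5/8 - 27/4) + 12)² = (-59/8 + 12)² = (37/8)² = 1369/64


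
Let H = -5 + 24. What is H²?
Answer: 361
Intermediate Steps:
H = 19
H² = 19² = 361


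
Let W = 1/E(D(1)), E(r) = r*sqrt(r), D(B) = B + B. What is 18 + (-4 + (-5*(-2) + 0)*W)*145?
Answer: -562 + 725*sqrt(2)/2 ≈ -49.348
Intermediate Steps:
D(B) = 2*B
E(r) = r**(3/2)
W = sqrt(2)/4 (W = 1/((2*1)**(3/2)) = 1/(2**(3/2)) = 1/(2*sqrt(2)) = sqrt(2)/4 ≈ 0.35355)
18 + (-4 + (-5*(-2) + 0)*W)*145 = 18 + (-4 + (-5*(-2) + 0)*(sqrt(2)/4))*145 = 18 + (-4 + (10 + 0)*(sqrt(2)/4))*145 = 18 + (-4 + 10*(sqrt(2)/4))*145 = 18 + (-4 + 5*sqrt(2)/2)*145 = 18 + (-580 + 725*sqrt(2)/2) = -562 + 725*sqrt(2)/2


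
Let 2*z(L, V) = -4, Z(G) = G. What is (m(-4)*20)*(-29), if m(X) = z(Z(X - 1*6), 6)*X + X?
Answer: -2320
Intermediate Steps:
z(L, V) = -2 (z(L, V) = (1/2)*(-4) = -2)
m(X) = -X (m(X) = -2*X + X = -X)
(m(-4)*20)*(-29) = (-1*(-4)*20)*(-29) = (4*20)*(-29) = 80*(-29) = -2320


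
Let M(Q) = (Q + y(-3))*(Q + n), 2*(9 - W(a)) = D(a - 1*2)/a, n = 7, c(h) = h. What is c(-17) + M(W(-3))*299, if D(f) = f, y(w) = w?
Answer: 842867/36 ≈ 23413.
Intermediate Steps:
W(a) = 9 - (-2 + a)/(2*a) (W(a) = 9 - (a - 1*2)/(2*a) = 9 - (a - 2)/(2*a) = 9 - (-2 + a)/(2*a))
M(Q) = (-3 + Q)*(7 + Q) (M(Q) = (Q - 3)*(Q + 7) = (-3 + Q)*(7 + Q))
c(-17) + M(W(-3))*299 = -17 + (-21 + (17/2 + 1/(-3))² + 4*(17/2 + 1/(-3)))*299 = -17 + (-21 + (17/2 - ⅓)² + 4*(17/2 - ⅓))*299 = -17 + (-21 + (49/6)² + 4*(49/6))*299 = -17 + (-21 + 2401/36 + 98/3)*299 = -17 + (2821/36)*299 = -17 + 843479/36 = 842867/36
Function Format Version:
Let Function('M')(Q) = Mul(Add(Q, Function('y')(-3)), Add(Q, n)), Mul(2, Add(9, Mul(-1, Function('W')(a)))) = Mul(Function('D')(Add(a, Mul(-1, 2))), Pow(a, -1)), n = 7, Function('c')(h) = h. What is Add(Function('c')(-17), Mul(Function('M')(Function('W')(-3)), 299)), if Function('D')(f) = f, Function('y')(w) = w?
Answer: Rational(842867, 36) ≈ 23413.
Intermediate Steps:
Function('W')(a) = Add(9, Mul(Rational(-1, 2), Pow(a, -1), Add(-2, a))) (Function('W')(a) = Add(9, Mul(Rational(-1, 2), Mul(Add(a, Mul(-1, 2)), Pow(a, -1)))) = Add(9, Mul(Rational(-1, 2), Mul(Add(a, -2), Pow(a, -1)))) = Add(9, Mul(Rational(-1, 2), Mul(Add(-2, a), Pow(a, -1)))) = Add(9, Mul(Rational(-1, 2), Mul(Pow(a, -1), Add(-2, a)))) = Add(9, Mul(Rational(-1, 2), Pow(a, -1), Add(-2, a))))
Function('M')(Q) = Mul(Add(-3, Q), Add(7, Q)) (Function('M')(Q) = Mul(Add(Q, -3), Add(Q, 7)) = Mul(Add(-3, Q), Add(7, Q)))
Add(Function('c')(-17), Mul(Function('M')(Function('W')(-3)), 299)) = Add(-17, Mul(Add(-21, Pow(Add(Rational(17, 2), Pow(-3, -1)), 2), Mul(4, Add(Rational(17, 2), Pow(-3, -1)))), 299)) = Add(-17, Mul(Add(-21, Pow(Add(Rational(17, 2), Rational(-1, 3)), 2), Mul(4, Add(Rational(17, 2), Rational(-1, 3)))), 299)) = Add(-17, Mul(Add(-21, Pow(Rational(49, 6), 2), Mul(4, Rational(49, 6))), 299)) = Add(-17, Mul(Add(-21, Rational(2401, 36), Rational(98, 3)), 299)) = Add(-17, Mul(Rational(2821, 36), 299)) = Add(-17, Rational(843479, 36)) = Rational(842867, 36)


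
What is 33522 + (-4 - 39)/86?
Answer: 67043/2 ≈ 33522.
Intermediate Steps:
33522 + (-4 - 39)/86 = 33522 - 43*1/86 = 33522 - ½ = 67043/2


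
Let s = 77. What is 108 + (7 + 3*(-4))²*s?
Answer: 2033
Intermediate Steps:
108 + (7 + 3*(-4))²*s = 108 + (7 + 3*(-4))²*77 = 108 + (7 - 12)²*77 = 108 + (-5)²*77 = 108 + 25*77 = 108 + 1925 = 2033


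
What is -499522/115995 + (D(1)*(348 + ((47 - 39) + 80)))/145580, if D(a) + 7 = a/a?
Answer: -3651192784/844327605 ≈ -4.3244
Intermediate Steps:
D(a) = -6 (D(a) = -7 + a/a = -7 + 1 = -6)
-499522/115995 + (D(1)*(348 + ((47 - 39) + 80)))/145580 = -499522/115995 - 6*(348 + ((47 - 39) + 80))/145580 = -499522*1/115995 - 6*(348 + (8 + 80))*(1/145580) = -499522/115995 - 6*(348 + 88)*(1/145580) = -499522/115995 - 6*436*(1/145580) = -499522/115995 - 2616*1/145580 = -499522/115995 - 654/36395 = -3651192784/844327605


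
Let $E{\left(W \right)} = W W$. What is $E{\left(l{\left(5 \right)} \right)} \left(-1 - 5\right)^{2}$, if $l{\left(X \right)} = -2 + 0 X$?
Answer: $144$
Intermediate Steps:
$l{\left(X \right)} = -2$ ($l{\left(X \right)} = -2 + 0 = -2$)
$E{\left(W \right)} = W^{2}$
$E{\left(l{\left(5 \right)} \right)} \left(-1 - 5\right)^{2} = \left(-2\right)^{2} \left(-1 - 5\right)^{2} = 4 \left(-6\right)^{2} = 4 \cdot 36 = 144$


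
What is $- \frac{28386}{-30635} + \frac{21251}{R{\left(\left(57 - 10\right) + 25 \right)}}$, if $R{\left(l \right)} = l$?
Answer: $\frac{653068177}{2205720} \approx 296.08$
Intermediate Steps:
$- \frac{28386}{-30635} + \frac{21251}{R{\left(\left(57 - 10\right) + 25 \right)}} = - \frac{28386}{-30635} + \frac{21251}{\left(57 - 10\right) + 25} = \left(-28386\right) \left(- \frac{1}{30635}\right) + \frac{21251}{47 + 25} = \frac{28386}{30635} + \frac{21251}{72} = \frac{653068177}{2205720}$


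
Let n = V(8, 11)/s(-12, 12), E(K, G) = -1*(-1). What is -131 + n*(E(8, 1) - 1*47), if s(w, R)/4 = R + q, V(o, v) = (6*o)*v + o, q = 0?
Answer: -1934/3 ≈ -644.67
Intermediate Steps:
E(K, G) = 1
V(o, v) = o + 6*o*v (V(o, v) = 6*o*v + o = o + 6*o*v)
s(w, R) = 4*R (s(w, R) = 4*(R + 0) = 4*R)
n = 67/6 (n = (8*(1 + 6*11))/((4*12)) = (8*(1 + 66))/48 = (8*67)*(1/48) = 536*(1/48) = 67/6 ≈ 11.167)
-131 + n*(E(8, 1) - 1*47) = -131 + 67*(1 - 1*47)/6 = -131 + 67*(1 - 47)/6 = -131 + (67/6)*(-46) = -131 - 1541/3 = -1934/3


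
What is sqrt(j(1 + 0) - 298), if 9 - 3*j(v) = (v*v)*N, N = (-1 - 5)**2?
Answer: I*sqrt(307) ≈ 17.521*I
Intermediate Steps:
N = 36 (N = (-6)**2 = 36)
j(v) = 3 - 12*v**2 (j(v) = 3 - v*v*36/3 = 3 - v**2*36/3 = 3 - 12*v**2)
sqrt(j(1 + 0) - 298) = sqrt((3 - 12*(1 + 0)**2) - 298) = sqrt((3 - 12*1**2) - 298) = sqrt((3 - 12*1) - 298) = sqrt((3 - 12) - 298) = sqrt(-9 - 298) = sqrt(-307) = I*sqrt(307)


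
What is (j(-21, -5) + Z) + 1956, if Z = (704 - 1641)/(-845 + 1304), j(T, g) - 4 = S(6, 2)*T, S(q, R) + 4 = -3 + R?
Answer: 946898/459 ≈ 2063.0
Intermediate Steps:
S(q, R) = -7 + R (S(q, R) = -4 + (-3 + R) = -7 + R)
j(T, g) = 4 - 5*T (j(T, g) = 4 + (-7 + 2)*T = 4 - 5*T)
Z = -937/459 ≈ -2.0414
(j(-21, -5) + Z) + 1956 = ((4 - 5*(-21)) - 937/459) + 1956 = ((4 + 105) - 937/459) + 1956 = (109 - 937/459) + 1956 = 49094/459 + 1956 = 946898/459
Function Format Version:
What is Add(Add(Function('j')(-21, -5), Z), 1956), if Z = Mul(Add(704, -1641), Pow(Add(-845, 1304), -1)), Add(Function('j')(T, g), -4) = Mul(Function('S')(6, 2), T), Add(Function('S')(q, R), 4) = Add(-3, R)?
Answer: Rational(946898, 459) ≈ 2063.0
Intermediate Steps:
Function('S')(q, R) = Add(-7, R) (Function('S')(q, R) = Add(-4, Add(-3, R)) = Add(-7, R))
Function('j')(T, g) = Add(4, Mul(-5, T)) (Function('j')(T, g) = Add(4, Mul(Add(-7, 2), T)) = Add(4, Mul(-5, T)))
Z = Rational(-937, 459) (Z = Mul(-937, Pow(459, -1)) = Mul(-937, Rational(1, 459)) = Rational(-937, 459) ≈ -2.0414)
Add(Add(Function('j')(-21, -5), Z), 1956) = Add(Add(Add(4, Mul(-5, -21)), Rational(-937, 459)), 1956) = Add(Add(Add(4, 105), Rational(-937, 459)), 1956) = Add(Add(109, Rational(-937, 459)), 1956) = Add(Rational(49094, 459), 1956) = Rational(946898, 459)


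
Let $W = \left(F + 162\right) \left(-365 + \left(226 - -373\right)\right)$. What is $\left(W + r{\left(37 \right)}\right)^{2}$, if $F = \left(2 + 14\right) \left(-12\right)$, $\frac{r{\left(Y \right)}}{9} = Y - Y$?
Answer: $49280400$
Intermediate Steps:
$r{\left(Y \right)} = 0$ ($r{\left(Y \right)} = 9 \left(Y - Y\right) = 9 \cdot 0 = 0$)
$F = -192$ ($F = 16 \left(-12\right) = -192$)
$W = -7020$ ($W = \left(-192 + 162\right) \left(-365 + \left(226 - -373\right)\right) = - 30 \left(-365 + \left(226 + 373\right)\right) = - 30 \left(-365 + 599\right) = \left(-30\right) 234 = -7020$)
$\left(W + r{\left(37 \right)}\right)^{2} = \left(-7020 + 0\right)^{2} = \left(-7020\right)^{2} = 49280400$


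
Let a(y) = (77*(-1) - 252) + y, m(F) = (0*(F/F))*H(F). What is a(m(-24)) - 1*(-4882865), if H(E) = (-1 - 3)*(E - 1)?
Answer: 4882536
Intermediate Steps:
H(E) = 4 - 4*E (H(E) = -4*(-1 + E) = 4 - 4*E)
m(F) = 0 (m(F) = (0*(F/F))*(4 - 4*F) = (0*1)*(4 - 4*F) = 0*(4 - 4*F) = 0)
a(y) = -329 + y (a(y) = (-77 - 252) + y = -329 + y)
a(m(-24)) - 1*(-4882865) = (-329 + 0) - 1*(-4882865) = -329 + 4882865 = 4882536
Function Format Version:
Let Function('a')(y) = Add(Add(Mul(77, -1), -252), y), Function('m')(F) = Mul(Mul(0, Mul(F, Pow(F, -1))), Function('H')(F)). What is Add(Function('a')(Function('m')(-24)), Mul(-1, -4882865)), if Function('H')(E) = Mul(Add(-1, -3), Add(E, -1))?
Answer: 4882536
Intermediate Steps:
Function('H')(E) = Add(4, Mul(-4, E)) (Function('H')(E) = Mul(-4, Add(-1, E)) = Add(4, Mul(-4, E)))
Function('m')(F) = 0 (Function('m')(F) = Mul(Mul(0, Mul(F, Pow(F, -1))), Add(4, Mul(-4, F))) = Mul(Mul(0, 1), Add(4, Mul(-4, F))) = Mul(0, Add(4, Mul(-4, F))) = 0)
Function('a')(y) = Add(-329, y) (Function('a')(y) = Add(Add(-77, -252), y) = Add(-329, y))
Add(Function('a')(Function('m')(-24)), Mul(-1, -4882865)) = Add(Add(-329, 0), Mul(-1, -4882865)) = Add(-329, 4882865) = 4882536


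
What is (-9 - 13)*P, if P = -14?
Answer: 308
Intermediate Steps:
(-9 - 13)*P = (-9 - 13)*(-14) = -22*(-14) = 308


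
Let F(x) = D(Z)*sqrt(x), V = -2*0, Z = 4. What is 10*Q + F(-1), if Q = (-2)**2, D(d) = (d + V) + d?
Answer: 40 + 8*I ≈ 40.0 + 8.0*I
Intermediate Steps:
V = 0
D(d) = 2*d (D(d) = (d + 0) + d = d + d = 2*d)
F(x) = 8*sqrt(x) (F(x) = (2*4)*sqrt(x) = 8*sqrt(x))
Q = 4
10*Q + F(-1) = 10*4 + 8*sqrt(-1) = 40 + 8*I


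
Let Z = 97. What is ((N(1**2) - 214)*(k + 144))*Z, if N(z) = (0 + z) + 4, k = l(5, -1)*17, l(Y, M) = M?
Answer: -2574671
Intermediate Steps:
k = -17 (k = -1*17 = -17)
N(z) = 4 + z (N(z) = z + 4 = 4 + z)
((N(1**2) - 214)*(k + 144))*Z = (((4 + 1**2) - 214)*(-17 + 144))*97 = (((4 + 1) - 214)*127)*97 = ((5 - 214)*127)*97 = -209*127*97 = -26543*97 = -2574671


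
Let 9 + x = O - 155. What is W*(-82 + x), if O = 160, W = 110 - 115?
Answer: 430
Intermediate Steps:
W = -5
x = -4 (x = -9 + (160 - 155) = -9 + 5 = -4)
W*(-82 + x) = -5*(-82 - 4) = -5*(-86) = 430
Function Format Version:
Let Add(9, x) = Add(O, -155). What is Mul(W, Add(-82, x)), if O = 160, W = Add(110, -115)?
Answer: 430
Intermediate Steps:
W = -5
x = -4 (x = Add(-9, Add(160, -155)) = Add(-9, 5) = -4)
Mul(W, Add(-82, x)) = Mul(-5, Add(-82, -4)) = Mul(-5, -86) = 430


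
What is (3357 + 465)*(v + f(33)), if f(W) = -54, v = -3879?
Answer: -15031926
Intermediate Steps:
(3357 + 465)*(v + f(33)) = (3357 + 465)*(-3879 - 54) = 3822*(-3933) = -15031926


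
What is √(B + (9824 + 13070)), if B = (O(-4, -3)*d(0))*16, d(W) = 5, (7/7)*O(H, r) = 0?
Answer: √22894 ≈ 151.31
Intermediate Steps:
O(H, r) = 0
B = 0 (B = (0*5)*16 = 0*16 = 0)
√(B + (9824 + 13070)) = √(0 + (9824 + 13070)) = √(0 + 22894) = √22894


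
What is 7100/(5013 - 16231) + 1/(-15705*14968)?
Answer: -11753622079/18570722760 ≈ -0.63291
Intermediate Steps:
7100/(5013 - 16231) + 1/(-15705*14968) = 7100/(-11218) - 1/15705*1/14968 = 7100*(-1/11218) - 1/235072440 = -50/79 - 1/235072440 = -11753622079/18570722760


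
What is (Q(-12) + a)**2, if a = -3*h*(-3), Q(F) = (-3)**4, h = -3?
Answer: 2916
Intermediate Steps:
Q(F) = 81
a = -27 (a = -3*(-3)*(-3) = 9*(-3) = -27)
(Q(-12) + a)**2 = (81 - 27)**2 = 54**2 = 2916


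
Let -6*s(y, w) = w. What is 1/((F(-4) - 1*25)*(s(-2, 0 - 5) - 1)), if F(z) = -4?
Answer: 6/29 ≈ 0.20690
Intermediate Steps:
s(y, w) = -w/6
1/((F(-4) - 1*25)*(s(-2, 0 - 5) - 1)) = 1/((-4 - 1*25)*(-(0 - 5)/6 - 1)) = 1/((-4 - 25)*(-⅙*(-5) - 1)) = 1/(-29*(⅚ - 1)) = 1/(-29*(-⅙)) = 1/(29/6) = 6/29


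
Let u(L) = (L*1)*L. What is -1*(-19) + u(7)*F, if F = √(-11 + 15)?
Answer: 117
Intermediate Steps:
u(L) = L² (u(L) = L*L = L²)
F = 2 (F = √4 = 2)
-1*(-19) + u(7)*F = -1*(-19) + 7²*2 = 19 + 49*2 = 19 + 98 = 117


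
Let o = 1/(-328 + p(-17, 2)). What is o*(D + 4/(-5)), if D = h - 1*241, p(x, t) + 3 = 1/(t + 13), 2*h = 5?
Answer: 7179/9928 ≈ 0.72311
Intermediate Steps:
h = 5/2 (h = (½)*5 = 5/2 ≈ 2.5000)
p(x, t) = -3 + 1/(13 + t) (p(x, t) = -3 + 1/(t + 13) = -3 + 1/(13 + t))
D = -477/2 (D = 5/2 - 1*241 = 5/2 - 241 = -477/2 ≈ -238.50)
o = -15/4964 (o = 1/(-328 + (-38 - 3*2)/(13 + 2)) = 1/(-328 + (-38 - 6)/15) = 1/(-328 + (1/15)*(-44)) = 1/(-328 - 44/15) = 1/(-4964/15) = -15/4964 ≈ -0.0030218)
o*(D + 4/(-5)) = -15*(-477/2 + 4/(-5))/4964 = -15*(-477/2 + 4*(-⅕))/4964 = -15*(-477/2 - ⅘)/4964 = -15/4964*(-2393/10) = 7179/9928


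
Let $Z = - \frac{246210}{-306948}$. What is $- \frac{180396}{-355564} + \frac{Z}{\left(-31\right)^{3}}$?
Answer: $\frac{68729392117637}{135474148812398} \approx 0.50733$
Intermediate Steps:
$Z = \frac{41035}{51158}$ ($Z = \left(-246210\right) \left(- \frac{1}{306948}\right) = \frac{41035}{51158} \approx 0.80212$)
$- \frac{180396}{-355564} + \frac{Z}{\left(-31\right)^{3}} = - \frac{180396}{-355564} + \frac{41035}{51158 \left(-31\right)^{3}} = \left(-180396\right) \left(- \frac{1}{355564}\right) + \frac{41035}{51158 \left(-29791\right)} = \frac{45099}{88891} + \frac{41035}{51158} \left(- \frac{1}{29791}\right) = \frac{45099}{88891} - \frac{41035}{1524047978} = \frac{68729392117637}{135474148812398}$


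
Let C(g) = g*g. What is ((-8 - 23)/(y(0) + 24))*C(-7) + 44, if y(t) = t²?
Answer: -463/24 ≈ -19.292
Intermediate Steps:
C(g) = g²
((-8 - 23)/(y(0) + 24))*C(-7) + 44 = ((-8 - 23)/(0² + 24))*(-7)² + 44 = -31/(0 + 24)*49 + 44 = -31/24*49 + 44 = -1519/24 + 44 = -463/24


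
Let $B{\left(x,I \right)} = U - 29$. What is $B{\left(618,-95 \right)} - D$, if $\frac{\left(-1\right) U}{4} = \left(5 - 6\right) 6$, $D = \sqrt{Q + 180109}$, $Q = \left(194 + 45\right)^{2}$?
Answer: $-5 - \sqrt{237230} \approx -492.06$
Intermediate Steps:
$Q = 57121$ ($Q = 239^{2} = 57121$)
$D = \sqrt{237230}$ ($D = \sqrt{57121 + 180109} = \sqrt{237230} \approx 487.06$)
$U = 24$ ($U = - 4 \left(5 - 6\right) 6 = - 4 \left(\left(-1\right) 6\right) = \left(-4\right) \left(-6\right) = 24$)
$B{\left(x,I \right)} = -5$ ($B{\left(x,I \right)} = 24 - 29 = -5$)
$B{\left(618,-95 \right)} - D = -5 - \sqrt{237230}$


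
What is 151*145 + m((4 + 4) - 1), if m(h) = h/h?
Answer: 21896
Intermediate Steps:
m(h) = 1
151*145 + m((4 + 4) - 1) = 151*145 + 1 = 21895 + 1 = 21896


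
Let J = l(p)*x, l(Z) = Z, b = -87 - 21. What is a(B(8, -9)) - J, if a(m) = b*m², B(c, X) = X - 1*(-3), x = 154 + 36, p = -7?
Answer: -2558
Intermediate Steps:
b = -108
x = 190
B(c, X) = 3 + X (B(c, X) = X + 3 = 3 + X)
a(m) = -108*m²
J = -1330 (J = -7*190 = -1330)
a(B(8, -9)) - J = -108*(3 - 9)² - 1*(-1330) = -108*(-6)² + 1330 = -108*36 + 1330 = -3888 + 1330 = -2558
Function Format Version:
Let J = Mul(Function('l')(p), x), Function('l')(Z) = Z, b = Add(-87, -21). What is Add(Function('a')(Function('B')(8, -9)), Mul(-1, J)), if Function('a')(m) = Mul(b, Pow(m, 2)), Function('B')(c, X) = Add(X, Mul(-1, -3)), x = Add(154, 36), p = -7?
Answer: -2558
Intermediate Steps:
b = -108
x = 190
Function('B')(c, X) = Add(3, X) (Function('B')(c, X) = Add(X, 3) = Add(3, X))
Function('a')(m) = Mul(-108, Pow(m, 2))
J = -1330 (J = Mul(-7, 190) = -1330)
Add(Function('a')(Function('B')(8, -9)), Mul(-1, J)) = Add(Mul(-108, Pow(Add(3, -9), 2)), Mul(-1, -1330)) = Add(Mul(-108, Pow(-6, 2)), 1330) = Add(Mul(-108, 36), 1330) = Add(-3888, 1330) = -2558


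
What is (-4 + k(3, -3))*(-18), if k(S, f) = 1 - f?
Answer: 0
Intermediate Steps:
(-4 + k(3, -3))*(-18) = (-4 + (1 - 1*(-3)))*(-18) = (-4 + (1 + 3))*(-18) = (-4 + 4)*(-18) = 0*(-18) = 0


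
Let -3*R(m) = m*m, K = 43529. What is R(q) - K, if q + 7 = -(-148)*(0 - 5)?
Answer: -229532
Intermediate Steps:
q = -747 (q = -7 - (-148)*(0 - 5) = -7 - (-148)*(-5) = -7 - 37*20 = -7 - 740 = -747)
R(m) = -m²/3 (R(m) = -m*m/3 = -m²/3)
R(q) - K = -⅓*(-747)² - 1*43529 = -⅓*558009 - 43529 = -186003 - 43529 = -229532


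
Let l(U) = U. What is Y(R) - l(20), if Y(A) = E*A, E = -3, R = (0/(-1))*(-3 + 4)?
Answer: -20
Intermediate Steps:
R = 0 (R = (0*(-1))*1 = 0*1 = 0)
Y(A) = -3*A
Y(R) - l(20) = -3*0 - 1*20 = 0 - 20 = -20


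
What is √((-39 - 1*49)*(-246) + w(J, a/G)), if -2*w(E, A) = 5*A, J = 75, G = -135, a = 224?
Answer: 4*√109614/9 ≈ 147.15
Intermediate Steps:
w(E, A) = -5*A/2
√((-39 - 1*49)*(-246) + w(J, a/G)) = √((-39 - 1*49)*(-246) - 560/(-135)) = √((-39 - 49)*(-246) - 560*(-1)/135) = √(-88*(-246) - 5/2*(-224/135)) = √(21648 + 112/27) = √(584608/27) = 4*√109614/9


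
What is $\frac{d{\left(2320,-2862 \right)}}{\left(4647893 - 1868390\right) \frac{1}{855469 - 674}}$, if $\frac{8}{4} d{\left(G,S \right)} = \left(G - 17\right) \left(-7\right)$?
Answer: $- \frac{13780150195}{5559006} \approx -2478.9$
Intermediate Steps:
$d{\left(G,S \right)} = \frac{119}{2} - \frac{7 G}{2}$ ($d{\left(G,S \right)} = \frac{\left(G - 17\right) \left(-7\right)}{2} = \frac{\left(-17 + G\right) \left(-7\right)}{2} = \frac{119 - 7 G}{2} = \frac{119}{2} - \frac{7 G}{2}$)
$\frac{d{\left(2320,-2862 \right)}}{\left(4647893 - 1868390\right) \frac{1}{855469 - 674}} = \frac{\frac{119}{2} - 8120}{\left(4647893 - 1868390\right) \frac{1}{855469 - 674}} = \frac{\frac{119}{2} - 8120}{2779503 \cdot \frac{1}{854795}} = - \frac{16121}{2 \cdot 2779503 \cdot \frac{1}{854795}} = - \frac{16121}{2 \cdot \frac{2779503}{854795}} = \left(- \frac{16121}{2}\right) \frac{854795}{2779503} = - \frac{13780150195}{5559006}$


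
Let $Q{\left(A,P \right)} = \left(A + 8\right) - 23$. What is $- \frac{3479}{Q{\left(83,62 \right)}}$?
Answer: $- \frac{3479}{68} \approx -51.162$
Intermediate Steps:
$Q{\left(A,P \right)} = -15 + A$ ($Q{\left(A,P \right)} = \left(8 + A\right) - 23 = -15 + A$)
$- \frac{3479}{Q{\left(83,62 \right)}} = - \frac{3479}{-15 + 83} = - \frac{3479}{68}$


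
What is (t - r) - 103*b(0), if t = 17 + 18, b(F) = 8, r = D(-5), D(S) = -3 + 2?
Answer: -788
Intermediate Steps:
D(S) = -1
r = -1
t = 35
(t - r) - 103*b(0) = (35 - 1*(-1)) - 103*8 = (35 + 1) - 824 = 36 - 824 = -788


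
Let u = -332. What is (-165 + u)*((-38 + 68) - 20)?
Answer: -4970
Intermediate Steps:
(-165 + u)*((-38 + 68) - 20) = (-165 - 332)*((-38 + 68) - 20) = -497*(30 - 20) = -497*10 = -4970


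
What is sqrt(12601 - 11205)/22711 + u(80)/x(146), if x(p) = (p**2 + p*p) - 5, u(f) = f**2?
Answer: 6400/42627 + 2*sqrt(349)/22711 ≈ 0.15178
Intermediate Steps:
x(p) = -5 + 2*p**2 (x(p) = (p**2 + p**2) - 5 = 2*p**2 - 5 = -5 + 2*p**2)
sqrt(12601 - 11205)/22711 + u(80)/x(146) = sqrt(12601 - 11205)/22711 + 80**2/(-5 + 2*146**2) = sqrt(1396)*(1/22711) + 6400/(-5 + 2*21316) = (2*sqrt(349))*(1/22711) + 6400/(-5 + 42632) = 2*sqrt(349)/22711 + 6400/42627 = 6400/42627 + 2*sqrt(349)/22711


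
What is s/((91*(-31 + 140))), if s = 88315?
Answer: 88315/9919 ≈ 8.9036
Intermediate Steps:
s/((91*(-31 + 140))) = 88315/((91*(-31 + 140))) = 88315/((91*109)) = 88315/9919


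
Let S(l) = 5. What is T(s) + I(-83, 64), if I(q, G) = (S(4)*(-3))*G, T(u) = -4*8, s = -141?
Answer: -992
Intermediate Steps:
T(u) = -32
I(q, G) = -15*G (I(q, G) = (5*(-3))*G = -15*G)
T(s) + I(-83, 64) = -32 - 15*64 = -32 - 960 = -992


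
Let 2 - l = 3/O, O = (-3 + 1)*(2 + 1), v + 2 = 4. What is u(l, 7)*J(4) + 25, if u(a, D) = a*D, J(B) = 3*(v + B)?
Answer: 340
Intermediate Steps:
v = 2 (v = -2 + 4 = 2)
J(B) = 6 + 3*B (J(B) = 3*(2 + B) = 6 + 3*B)
O = -6 (O = -2*3 = -6)
l = 5/2 (l = 2 - 3/(-6) = 2 - 3*(-1)/6 = 2 - 1*(-½) = 2 + ½ = 5/2 ≈ 2.5000)
u(a, D) = D*a
u(l, 7)*J(4) + 25 = (7*(5/2))*(6 + 3*4) + 25 = 35*(6 + 12)/2 + 25 = (35/2)*18 + 25 = 315 + 25 = 340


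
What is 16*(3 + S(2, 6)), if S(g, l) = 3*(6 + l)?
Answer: 624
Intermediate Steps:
S(g, l) = 18 + 3*l
16*(3 + S(2, 6)) = 16*(3 + (18 + 3*6)) = 16*(3 + (18 + 18)) = 16*(3 + 36) = 16*39 = 624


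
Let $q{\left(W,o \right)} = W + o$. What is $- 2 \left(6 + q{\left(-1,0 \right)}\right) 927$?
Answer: $-9270$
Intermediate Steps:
$- 2 \left(6 + q{\left(-1,0 \right)}\right) 927 = - 2 \left(6 + \left(-1 + 0\right)\right) 927 = - 2 \left(6 - 1\right) 927 = \left(-2\right) 5 \cdot 927 = \left(-10\right) 927 = -9270$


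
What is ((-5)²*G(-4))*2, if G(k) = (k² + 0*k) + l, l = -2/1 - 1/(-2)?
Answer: 725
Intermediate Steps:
l = -3/2 (l = -2*1 - 1*(-½) = -2 + ½ = -3/2 ≈ -1.5000)
G(k) = -3/2 + k² (G(k) = (k² + 0*k) - 3/2 = (k² + 0) - 3/2 = k² - 3/2 = -3/2 + k²)
((-5)²*G(-4))*2 = ((-5)²*(-3/2 + (-4)²))*2 = (25*(-3/2 + 16))*2 = (25*(29/2))*2 = (725/2)*2 = 725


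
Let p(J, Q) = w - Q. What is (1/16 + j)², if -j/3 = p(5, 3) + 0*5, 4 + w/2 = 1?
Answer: 187489/256 ≈ 732.38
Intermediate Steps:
w = -6 (w = -8 + 2*1 = -8 + 2 = -6)
p(J, Q) = -6 - Q
j = 27 (j = -3*((-6 - 1*3) + 0*5) = -3*((-6 - 3) + 0) = -3*(-9 + 0) = -3*(-9) = 27)
(1/16 + j)² = (1/16 + 27)² = (433/16)² = 187489/256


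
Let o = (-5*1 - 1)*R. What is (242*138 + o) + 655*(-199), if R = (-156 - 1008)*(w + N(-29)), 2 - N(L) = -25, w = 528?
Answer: 3779171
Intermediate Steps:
N(L) = 27 (N(L) = 2 - 1*(-25) = 2 + 25 = 27)
R = -646020 (R = (-156 - 1008)*(528 + 27) = -1164*555 = -646020)
o = 3876120 (o = (-5*1 - 1)*(-646020) = (-5 - 1)*(-646020) = -6*(-646020) = 3876120)
(242*138 + o) + 655*(-199) = (242*138 + 3876120) + 655*(-199) = (33396 + 3876120) - 130345 = 3909516 - 130345 = 3779171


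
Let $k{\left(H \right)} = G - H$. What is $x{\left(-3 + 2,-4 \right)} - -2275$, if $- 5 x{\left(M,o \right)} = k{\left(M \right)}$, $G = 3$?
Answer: $\frac{11371}{5} \approx 2274.2$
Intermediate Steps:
$k{\left(H \right)} = 3 - H$
$x{\left(M,o \right)} = - \frac{3}{5} + \frac{M}{5}$ ($x{\left(M,o \right)} = - \frac{3 - M}{5} = - \frac{3}{5} + \frac{M}{5}$)
$x{\left(-3 + 2,-4 \right)} - -2275 = \left(- \frac{3}{5} + \frac{-3 + 2}{5}\right) - -2275 = \left(- \frac{3}{5} + \frac{1}{5} \left(-1\right)\right) + 2275 = \left(- \frac{3}{5} - \frac{1}{5}\right) + 2275 = - \frac{4}{5} + 2275 = \frac{11371}{5}$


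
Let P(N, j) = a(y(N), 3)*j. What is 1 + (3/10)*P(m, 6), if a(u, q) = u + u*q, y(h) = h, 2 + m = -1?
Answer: -103/5 ≈ -20.600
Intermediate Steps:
m = -3 (m = -2 - 1 = -3)
a(u, q) = u + q*u
P(N, j) = 4*N*j (P(N, j) = (N*(1 + 3))*j = (N*4)*j = (4*N)*j = 4*N*j)
1 + (3/10)*P(m, 6) = 1 + (3/10)*(4*(-3)*6) = 1 + (3*(1/10))*(-72) = 1 + (3/10)*(-72) = 1 - 108/5 = -103/5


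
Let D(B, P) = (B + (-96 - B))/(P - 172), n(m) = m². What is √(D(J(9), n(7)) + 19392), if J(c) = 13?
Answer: 4*√2037454/41 ≈ 139.26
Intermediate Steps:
D(B, P) = -96/(-172 + P)
√(D(J(9), n(7)) + 19392) = √(-96/(-172 + 7²) + 19392) = √(-96/(-172 + 49) + 19392) = √(-96/(-123) + 19392) = √(-96*(-1/123) + 19392) = √(32/41 + 19392) = √(795104/41) = 4*√2037454/41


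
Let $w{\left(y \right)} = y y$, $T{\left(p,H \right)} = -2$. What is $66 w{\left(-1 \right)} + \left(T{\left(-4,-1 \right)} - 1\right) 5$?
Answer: $51$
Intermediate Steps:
$w{\left(y \right)} = y^{2}$
$66 w{\left(-1 \right)} + \left(T{\left(-4,-1 \right)} - 1\right) 5 = 66 \left(-1\right)^{2} + \left(-2 - 1\right) 5 = 66 \cdot 1 - 15 = 66 - 15 = 51$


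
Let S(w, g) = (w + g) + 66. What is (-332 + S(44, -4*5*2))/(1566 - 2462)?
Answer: 131/448 ≈ 0.29241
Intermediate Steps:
S(w, g) = 66 + g + w (S(w, g) = (g + w) + 66 = 66 + g + w)
(-332 + S(44, -4*5*2))/(1566 - 2462) = (-332 + (66 - 4*5*2 + 44))/(1566 - 2462) = (-332 + (66 - 20*2 + 44))/(-896) = (-332 + (66 - 40 + 44))*(-1/896) = (-332 + 70)*(-1/896) = -262*(-1/896) = 131/448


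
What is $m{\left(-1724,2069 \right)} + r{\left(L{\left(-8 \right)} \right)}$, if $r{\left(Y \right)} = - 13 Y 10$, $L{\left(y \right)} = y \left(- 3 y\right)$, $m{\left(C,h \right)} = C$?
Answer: $23236$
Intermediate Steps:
$L{\left(y \right)} = - 3 y^{2}$
$r{\left(Y \right)} = - 130 Y$
$m{\left(-1724,2069 \right)} + r{\left(L{\left(-8 \right)} \right)} = -1724 - 130 \left(- 3 \left(-8\right)^{2}\right) = -1724 - 130 \left(\left(-3\right) 64\right) = -1724 - -24960 = -1724 + 24960 = 23236$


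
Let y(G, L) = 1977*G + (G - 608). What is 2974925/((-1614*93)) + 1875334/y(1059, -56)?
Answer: -2974140604441/157163848794 ≈ -18.924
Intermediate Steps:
y(G, L) = -608 + 1978*G (y(G, L) = 1977*G + (-608 + G) = -608 + 1978*G)
2974925/((-1614*93)) + 1875334/y(1059, -56) = 2974925/((-1614*93)) + 1875334/(-608 + 1978*1059) = 2974925/(-150102) + 1875334/(-608 + 2094702) = 2974925*(-1/150102) + 1875334/2094094 = -2974925/150102 + 1875334*(1/2094094) = -2974925/150102 + 937667/1047047 = -2974140604441/157163848794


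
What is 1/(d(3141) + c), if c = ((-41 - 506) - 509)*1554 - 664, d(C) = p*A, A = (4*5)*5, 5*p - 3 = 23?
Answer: -1/1641168 ≈ -6.0932e-7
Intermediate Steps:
p = 26/5 (p = 3/5 + (1/5)*23 = 3/5 + 23/5 = 26/5 ≈ 5.2000)
A = 100 (A = 20*5 = 100)
d(C) = 520 (d(C) = (26/5)*100 = 520)
c = -1641688 (c = (-547 - 509)*1554 - 664 = -1056*1554 - 664 = -1641024 - 664 = -1641688)
1/(d(3141) + c) = 1/(520 - 1641688) = 1/(-1641168) = -1/1641168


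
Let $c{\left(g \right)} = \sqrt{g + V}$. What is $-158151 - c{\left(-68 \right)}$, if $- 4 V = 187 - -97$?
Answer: $-158151 - i \sqrt{139} \approx -1.5815 \cdot 10^{5} - 11.79 i$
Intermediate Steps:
$V = -71$ ($V = - \frac{187 - -97}{4} = - \frac{187 + 97}{4} = \left(- \frac{1}{4}\right) 284 = -71$)
$c{\left(g \right)} = \sqrt{-71 + g}$ ($c{\left(g \right)} = \sqrt{g - 71} = \sqrt{-71 + g}$)
$-158151 - c{\left(-68 \right)} = -158151 - \sqrt{-71 - 68} = -158151 - \sqrt{-139} = -158151 - i \sqrt{139}$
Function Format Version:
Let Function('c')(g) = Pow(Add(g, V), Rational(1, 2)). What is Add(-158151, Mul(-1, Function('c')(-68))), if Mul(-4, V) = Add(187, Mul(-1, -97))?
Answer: Add(-158151, Mul(-1, I, Pow(139, Rational(1, 2)))) ≈ Add(-1.5815e+5, Mul(-11.790, I))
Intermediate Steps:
V = -71 (V = Mul(Rational(-1, 4), Add(187, Mul(-1, -97))) = Mul(Rational(-1, 4), Add(187, 97)) = Mul(Rational(-1, 4), 284) = -71)
Function('c')(g) = Pow(Add(-71, g), Rational(1, 2)) (Function('c')(g) = Pow(Add(g, -71), Rational(1, 2)) = Pow(Add(-71, g), Rational(1, 2)))
Add(-158151, Mul(-1, Function('c')(-68))) = Add(-158151, Mul(-1, Pow(Add(-71, -68), Rational(1, 2)))) = Add(-158151, Mul(-1, Pow(-139, Rational(1, 2)))) = Add(-158151, Mul(-1, Mul(I, Pow(139, Rational(1, 2))))) = Add(-158151, Mul(-1, I, Pow(139, Rational(1, 2))))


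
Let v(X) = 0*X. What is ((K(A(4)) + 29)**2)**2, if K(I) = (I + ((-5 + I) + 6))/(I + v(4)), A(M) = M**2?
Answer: 61013446081/65536 ≈ 9.3099e+5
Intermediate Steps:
v(X) = 0
K(I) = (1 + 2*I)/I (K(I) = (I + ((-5 + I) + 6))/(I + 0) = (I + (1 + I))/I = (1 + 2*I)/I)
((K(A(4)) + 29)**2)**2 = (((2 + 1/(4**2)) + 29)**2)**2 = (((2 + 1/16) + 29)**2)**2 = ((33/16 + 29)**2)**2 = ((497/16)**2)**2 = (247009/256)**2 = 61013446081/65536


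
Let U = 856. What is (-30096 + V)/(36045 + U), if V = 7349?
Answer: -22747/36901 ≈ -0.61643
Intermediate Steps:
(-30096 + V)/(36045 + U) = (-30096 + 7349)/(36045 + 856) = -22747/36901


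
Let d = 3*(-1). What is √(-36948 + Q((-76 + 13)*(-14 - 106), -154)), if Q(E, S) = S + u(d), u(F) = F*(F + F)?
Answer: 2*I*√9271 ≈ 192.57*I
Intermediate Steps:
d = -3
u(F) = 2*F² (u(F) = F*(2*F) = 2*F²)
Q(E, S) = 18 + S (Q(E, S) = S + 2*(-3)² = S + 2*9 = S + 18 = 18 + S)
√(-36948 + Q((-76 + 13)*(-14 - 106), -154)) = √(-36948 + (18 - 154)) = √(-36948 - 136) = √(-37084) = 2*I*√9271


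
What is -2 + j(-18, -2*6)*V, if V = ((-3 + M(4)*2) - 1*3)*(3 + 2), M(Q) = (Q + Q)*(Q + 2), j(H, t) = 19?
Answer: 8548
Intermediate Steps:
M(Q) = 2*Q*(2 + Q) (M(Q) = (2*Q)*(2 + Q) = 2*Q*(2 + Q))
V = 450 (V = ((-3 + (2*4*(2 + 4))*2) - 1*3)*(3 + 2) = ((-3 + (2*4*6)*2) - 3)*5 = ((-3 + 48*2) - 3)*5 = ((-3 + 96) - 3)*5 = (93 - 3)*5 = 90*5 = 450)
-2 + j(-18, -2*6)*V = -2 + 19*450 = -2 + 8550 = 8548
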